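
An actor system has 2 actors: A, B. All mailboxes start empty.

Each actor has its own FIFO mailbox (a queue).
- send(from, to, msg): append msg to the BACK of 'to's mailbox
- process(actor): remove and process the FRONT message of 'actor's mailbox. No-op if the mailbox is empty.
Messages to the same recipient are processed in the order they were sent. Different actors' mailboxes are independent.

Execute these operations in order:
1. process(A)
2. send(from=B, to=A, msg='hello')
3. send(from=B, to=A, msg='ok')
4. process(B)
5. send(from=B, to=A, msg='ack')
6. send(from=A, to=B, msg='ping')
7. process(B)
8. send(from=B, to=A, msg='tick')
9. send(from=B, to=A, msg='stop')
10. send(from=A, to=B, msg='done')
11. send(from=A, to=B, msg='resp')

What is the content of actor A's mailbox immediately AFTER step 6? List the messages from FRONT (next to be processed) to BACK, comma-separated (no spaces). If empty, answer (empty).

After 1 (process(A)): A:[] B:[]
After 2 (send(from=B, to=A, msg='hello')): A:[hello] B:[]
After 3 (send(from=B, to=A, msg='ok')): A:[hello,ok] B:[]
After 4 (process(B)): A:[hello,ok] B:[]
After 5 (send(from=B, to=A, msg='ack')): A:[hello,ok,ack] B:[]
After 6 (send(from=A, to=B, msg='ping')): A:[hello,ok,ack] B:[ping]

hello,ok,ack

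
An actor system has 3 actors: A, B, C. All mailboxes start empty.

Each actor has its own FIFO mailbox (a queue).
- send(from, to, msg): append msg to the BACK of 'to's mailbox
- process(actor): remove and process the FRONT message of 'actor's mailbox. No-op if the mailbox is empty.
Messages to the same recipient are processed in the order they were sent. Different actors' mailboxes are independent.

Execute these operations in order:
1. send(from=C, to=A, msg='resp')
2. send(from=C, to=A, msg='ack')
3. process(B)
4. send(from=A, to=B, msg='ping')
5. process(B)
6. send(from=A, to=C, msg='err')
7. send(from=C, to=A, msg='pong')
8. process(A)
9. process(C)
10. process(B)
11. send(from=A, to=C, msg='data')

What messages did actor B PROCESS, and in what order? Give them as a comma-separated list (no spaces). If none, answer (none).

Answer: ping

Derivation:
After 1 (send(from=C, to=A, msg='resp')): A:[resp] B:[] C:[]
After 2 (send(from=C, to=A, msg='ack')): A:[resp,ack] B:[] C:[]
After 3 (process(B)): A:[resp,ack] B:[] C:[]
After 4 (send(from=A, to=B, msg='ping')): A:[resp,ack] B:[ping] C:[]
After 5 (process(B)): A:[resp,ack] B:[] C:[]
After 6 (send(from=A, to=C, msg='err')): A:[resp,ack] B:[] C:[err]
After 7 (send(from=C, to=A, msg='pong')): A:[resp,ack,pong] B:[] C:[err]
After 8 (process(A)): A:[ack,pong] B:[] C:[err]
After 9 (process(C)): A:[ack,pong] B:[] C:[]
After 10 (process(B)): A:[ack,pong] B:[] C:[]
After 11 (send(from=A, to=C, msg='data')): A:[ack,pong] B:[] C:[data]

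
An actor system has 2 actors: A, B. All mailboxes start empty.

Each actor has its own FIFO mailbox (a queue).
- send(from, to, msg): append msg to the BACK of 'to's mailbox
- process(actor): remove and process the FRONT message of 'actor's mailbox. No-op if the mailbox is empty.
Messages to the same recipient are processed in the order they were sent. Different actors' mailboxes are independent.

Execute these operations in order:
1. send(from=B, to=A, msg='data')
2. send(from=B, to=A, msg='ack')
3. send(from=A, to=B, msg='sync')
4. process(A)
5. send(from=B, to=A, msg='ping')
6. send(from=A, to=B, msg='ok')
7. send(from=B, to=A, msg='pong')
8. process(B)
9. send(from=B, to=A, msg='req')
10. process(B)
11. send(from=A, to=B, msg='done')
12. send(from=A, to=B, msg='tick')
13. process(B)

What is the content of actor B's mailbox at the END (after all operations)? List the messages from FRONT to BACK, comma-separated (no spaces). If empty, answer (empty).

Answer: tick

Derivation:
After 1 (send(from=B, to=A, msg='data')): A:[data] B:[]
After 2 (send(from=B, to=A, msg='ack')): A:[data,ack] B:[]
After 3 (send(from=A, to=B, msg='sync')): A:[data,ack] B:[sync]
After 4 (process(A)): A:[ack] B:[sync]
After 5 (send(from=B, to=A, msg='ping')): A:[ack,ping] B:[sync]
After 6 (send(from=A, to=B, msg='ok')): A:[ack,ping] B:[sync,ok]
After 7 (send(from=B, to=A, msg='pong')): A:[ack,ping,pong] B:[sync,ok]
After 8 (process(B)): A:[ack,ping,pong] B:[ok]
After 9 (send(from=B, to=A, msg='req')): A:[ack,ping,pong,req] B:[ok]
After 10 (process(B)): A:[ack,ping,pong,req] B:[]
After 11 (send(from=A, to=B, msg='done')): A:[ack,ping,pong,req] B:[done]
After 12 (send(from=A, to=B, msg='tick')): A:[ack,ping,pong,req] B:[done,tick]
After 13 (process(B)): A:[ack,ping,pong,req] B:[tick]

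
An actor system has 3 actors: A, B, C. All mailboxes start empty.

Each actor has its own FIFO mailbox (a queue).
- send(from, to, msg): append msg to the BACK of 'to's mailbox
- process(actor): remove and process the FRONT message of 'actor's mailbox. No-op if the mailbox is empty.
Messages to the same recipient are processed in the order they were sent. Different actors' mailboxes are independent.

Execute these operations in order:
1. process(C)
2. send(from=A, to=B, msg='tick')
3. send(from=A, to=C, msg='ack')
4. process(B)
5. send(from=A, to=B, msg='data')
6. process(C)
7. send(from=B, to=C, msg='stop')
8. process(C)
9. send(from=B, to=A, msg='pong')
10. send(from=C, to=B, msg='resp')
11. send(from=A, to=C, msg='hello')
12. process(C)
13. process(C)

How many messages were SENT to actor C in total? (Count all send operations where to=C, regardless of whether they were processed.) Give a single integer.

Answer: 3

Derivation:
After 1 (process(C)): A:[] B:[] C:[]
After 2 (send(from=A, to=B, msg='tick')): A:[] B:[tick] C:[]
After 3 (send(from=A, to=C, msg='ack')): A:[] B:[tick] C:[ack]
After 4 (process(B)): A:[] B:[] C:[ack]
After 5 (send(from=A, to=B, msg='data')): A:[] B:[data] C:[ack]
After 6 (process(C)): A:[] B:[data] C:[]
After 7 (send(from=B, to=C, msg='stop')): A:[] B:[data] C:[stop]
After 8 (process(C)): A:[] B:[data] C:[]
After 9 (send(from=B, to=A, msg='pong')): A:[pong] B:[data] C:[]
After 10 (send(from=C, to=B, msg='resp')): A:[pong] B:[data,resp] C:[]
After 11 (send(from=A, to=C, msg='hello')): A:[pong] B:[data,resp] C:[hello]
After 12 (process(C)): A:[pong] B:[data,resp] C:[]
After 13 (process(C)): A:[pong] B:[data,resp] C:[]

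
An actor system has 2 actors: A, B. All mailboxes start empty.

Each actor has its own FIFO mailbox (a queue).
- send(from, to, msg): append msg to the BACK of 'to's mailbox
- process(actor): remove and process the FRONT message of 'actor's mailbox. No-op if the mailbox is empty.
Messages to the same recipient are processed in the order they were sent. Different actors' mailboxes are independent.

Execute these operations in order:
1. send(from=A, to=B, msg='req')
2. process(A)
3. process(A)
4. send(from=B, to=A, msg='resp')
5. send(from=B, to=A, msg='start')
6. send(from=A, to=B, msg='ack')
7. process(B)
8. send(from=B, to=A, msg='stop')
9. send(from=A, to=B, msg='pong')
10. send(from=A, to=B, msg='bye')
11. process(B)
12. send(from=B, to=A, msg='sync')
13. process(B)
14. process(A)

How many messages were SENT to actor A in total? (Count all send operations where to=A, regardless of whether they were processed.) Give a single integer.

Answer: 4

Derivation:
After 1 (send(from=A, to=B, msg='req')): A:[] B:[req]
After 2 (process(A)): A:[] B:[req]
After 3 (process(A)): A:[] B:[req]
After 4 (send(from=B, to=A, msg='resp')): A:[resp] B:[req]
After 5 (send(from=B, to=A, msg='start')): A:[resp,start] B:[req]
After 6 (send(from=A, to=B, msg='ack')): A:[resp,start] B:[req,ack]
After 7 (process(B)): A:[resp,start] B:[ack]
After 8 (send(from=B, to=A, msg='stop')): A:[resp,start,stop] B:[ack]
After 9 (send(from=A, to=B, msg='pong')): A:[resp,start,stop] B:[ack,pong]
After 10 (send(from=A, to=B, msg='bye')): A:[resp,start,stop] B:[ack,pong,bye]
After 11 (process(B)): A:[resp,start,stop] B:[pong,bye]
After 12 (send(from=B, to=A, msg='sync')): A:[resp,start,stop,sync] B:[pong,bye]
After 13 (process(B)): A:[resp,start,stop,sync] B:[bye]
After 14 (process(A)): A:[start,stop,sync] B:[bye]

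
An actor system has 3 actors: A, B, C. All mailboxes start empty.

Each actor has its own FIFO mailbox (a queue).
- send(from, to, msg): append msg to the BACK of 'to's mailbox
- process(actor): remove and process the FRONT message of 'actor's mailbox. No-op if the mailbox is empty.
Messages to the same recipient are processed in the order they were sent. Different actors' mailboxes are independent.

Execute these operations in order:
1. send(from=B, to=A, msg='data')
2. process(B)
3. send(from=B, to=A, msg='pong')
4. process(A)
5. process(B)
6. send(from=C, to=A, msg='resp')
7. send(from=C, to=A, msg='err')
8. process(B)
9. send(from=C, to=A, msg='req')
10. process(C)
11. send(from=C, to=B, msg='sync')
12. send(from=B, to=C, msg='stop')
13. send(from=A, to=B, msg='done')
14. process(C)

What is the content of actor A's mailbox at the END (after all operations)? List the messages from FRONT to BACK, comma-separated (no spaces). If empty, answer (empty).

After 1 (send(from=B, to=A, msg='data')): A:[data] B:[] C:[]
After 2 (process(B)): A:[data] B:[] C:[]
After 3 (send(from=B, to=A, msg='pong')): A:[data,pong] B:[] C:[]
After 4 (process(A)): A:[pong] B:[] C:[]
After 5 (process(B)): A:[pong] B:[] C:[]
After 6 (send(from=C, to=A, msg='resp')): A:[pong,resp] B:[] C:[]
After 7 (send(from=C, to=A, msg='err')): A:[pong,resp,err] B:[] C:[]
After 8 (process(B)): A:[pong,resp,err] B:[] C:[]
After 9 (send(from=C, to=A, msg='req')): A:[pong,resp,err,req] B:[] C:[]
After 10 (process(C)): A:[pong,resp,err,req] B:[] C:[]
After 11 (send(from=C, to=B, msg='sync')): A:[pong,resp,err,req] B:[sync] C:[]
After 12 (send(from=B, to=C, msg='stop')): A:[pong,resp,err,req] B:[sync] C:[stop]
After 13 (send(from=A, to=B, msg='done')): A:[pong,resp,err,req] B:[sync,done] C:[stop]
After 14 (process(C)): A:[pong,resp,err,req] B:[sync,done] C:[]

Answer: pong,resp,err,req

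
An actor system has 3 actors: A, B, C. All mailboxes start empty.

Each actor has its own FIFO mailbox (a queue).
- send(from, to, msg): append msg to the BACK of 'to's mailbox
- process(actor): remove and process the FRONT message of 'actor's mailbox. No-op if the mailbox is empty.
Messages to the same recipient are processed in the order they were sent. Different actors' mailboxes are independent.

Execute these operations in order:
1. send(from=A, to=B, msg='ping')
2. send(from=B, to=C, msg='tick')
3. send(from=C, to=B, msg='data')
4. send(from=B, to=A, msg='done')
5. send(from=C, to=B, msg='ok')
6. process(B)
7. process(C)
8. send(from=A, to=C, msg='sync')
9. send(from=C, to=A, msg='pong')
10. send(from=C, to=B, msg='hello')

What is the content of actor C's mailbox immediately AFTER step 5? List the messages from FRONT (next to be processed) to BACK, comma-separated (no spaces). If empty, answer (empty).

After 1 (send(from=A, to=B, msg='ping')): A:[] B:[ping] C:[]
After 2 (send(from=B, to=C, msg='tick')): A:[] B:[ping] C:[tick]
After 3 (send(from=C, to=B, msg='data')): A:[] B:[ping,data] C:[tick]
After 4 (send(from=B, to=A, msg='done')): A:[done] B:[ping,data] C:[tick]
After 5 (send(from=C, to=B, msg='ok')): A:[done] B:[ping,data,ok] C:[tick]

tick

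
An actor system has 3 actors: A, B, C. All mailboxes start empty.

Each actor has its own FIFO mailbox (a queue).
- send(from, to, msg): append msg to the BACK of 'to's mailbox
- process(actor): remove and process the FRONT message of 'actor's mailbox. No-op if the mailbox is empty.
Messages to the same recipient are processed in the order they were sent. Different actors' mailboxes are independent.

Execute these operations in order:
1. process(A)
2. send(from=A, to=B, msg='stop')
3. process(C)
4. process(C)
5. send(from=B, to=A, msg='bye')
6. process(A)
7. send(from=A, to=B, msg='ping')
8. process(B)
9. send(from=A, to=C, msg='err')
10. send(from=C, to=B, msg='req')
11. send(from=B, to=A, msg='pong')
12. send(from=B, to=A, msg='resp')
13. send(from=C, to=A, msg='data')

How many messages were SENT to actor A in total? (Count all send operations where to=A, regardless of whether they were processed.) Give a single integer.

Answer: 4

Derivation:
After 1 (process(A)): A:[] B:[] C:[]
After 2 (send(from=A, to=B, msg='stop')): A:[] B:[stop] C:[]
After 3 (process(C)): A:[] B:[stop] C:[]
After 4 (process(C)): A:[] B:[stop] C:[]
After 5 (send(from=B, to=A, msg='bye')): A:[bye] B:[stop] C:[]
After 6 (process(A)): A:[] B:[stop] C:[]
After 7 (send(from=A, to=B, msg='ping')): A:[] B:[stop,ping] C:[]
After 8 (process(B)): A:[] B:[ping] C:[]
After 9 (send(from=A, to=C, msg='err')): A:[] B:[ping] C:[err]
After 10 (send(from=C, to=B, msg='req')): A:[] B:[ping,req] C:[err]
After 11 (send(from=B, to=A, msg='pong')): A:[pong] B:[ping,req] C:[err]
After 12 (send(from=B, to=A, msg='resp')): A:[pong,resp] B:[ping,req] C:[err]
After 13 (send(from=C, to=A, msg='data')): A:[pong,resp,data] B:[ping,req] C:[err]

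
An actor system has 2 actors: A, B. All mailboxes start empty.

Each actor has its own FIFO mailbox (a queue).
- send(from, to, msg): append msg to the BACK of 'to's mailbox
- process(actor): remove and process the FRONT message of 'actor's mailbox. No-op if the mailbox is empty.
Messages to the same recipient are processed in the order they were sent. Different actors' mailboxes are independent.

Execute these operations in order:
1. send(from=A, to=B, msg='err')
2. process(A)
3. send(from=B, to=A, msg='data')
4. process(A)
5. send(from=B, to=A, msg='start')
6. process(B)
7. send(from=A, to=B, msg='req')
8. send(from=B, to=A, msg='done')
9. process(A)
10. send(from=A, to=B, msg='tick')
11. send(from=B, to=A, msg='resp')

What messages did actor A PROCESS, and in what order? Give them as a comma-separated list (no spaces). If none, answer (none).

Answer: data,start

Derivation:
After 1 (send(from=A, to=B, msg='err')): A:[] B:[err]
After 2 (process(A)): A:[] B:[err]
After 3 (send(from=B, to=A, msg='data')): A:[data] B:[err]
After 4 (process(A)): A:[] B:[err]
After 5 (send(from=B, to=A, msg='start')): A:[start] B:[err]
After 6 (process(B)): A:[start] B:[]
After 7 (send(from=A, to=B, msg='req')): A:[start] B:[req]
After 8 (send(from=B, to=A, msg='done')): A:[start,done] B:[req]
After 9 (process(A)): A:[done] B:[req]
After 10 (send(from=A, to=B, msg='tick')): A:[done] B:[req,tick]
After 11 (send(from=B, to=A, msg='resp')): A:[done,resp] B:[req,tick]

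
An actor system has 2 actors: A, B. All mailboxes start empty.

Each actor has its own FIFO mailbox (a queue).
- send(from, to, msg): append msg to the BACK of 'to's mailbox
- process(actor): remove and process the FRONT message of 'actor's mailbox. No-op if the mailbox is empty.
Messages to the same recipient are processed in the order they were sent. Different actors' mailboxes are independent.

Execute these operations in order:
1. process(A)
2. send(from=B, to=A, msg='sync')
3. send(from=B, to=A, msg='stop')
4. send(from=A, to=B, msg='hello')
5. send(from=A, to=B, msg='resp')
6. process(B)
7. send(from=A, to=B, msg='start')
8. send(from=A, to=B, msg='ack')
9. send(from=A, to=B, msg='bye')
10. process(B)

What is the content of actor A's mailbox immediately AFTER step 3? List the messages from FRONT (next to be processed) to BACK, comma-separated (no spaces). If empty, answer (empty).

After 1 (process(A)): A:[] B:[]
After 2 (send(from=B, to=A, msg='sync')): A:[sync] B:[]
After 3 (send(from=B, to=A, msg='stop')): A:[sync,stop] B:[]

sync,stop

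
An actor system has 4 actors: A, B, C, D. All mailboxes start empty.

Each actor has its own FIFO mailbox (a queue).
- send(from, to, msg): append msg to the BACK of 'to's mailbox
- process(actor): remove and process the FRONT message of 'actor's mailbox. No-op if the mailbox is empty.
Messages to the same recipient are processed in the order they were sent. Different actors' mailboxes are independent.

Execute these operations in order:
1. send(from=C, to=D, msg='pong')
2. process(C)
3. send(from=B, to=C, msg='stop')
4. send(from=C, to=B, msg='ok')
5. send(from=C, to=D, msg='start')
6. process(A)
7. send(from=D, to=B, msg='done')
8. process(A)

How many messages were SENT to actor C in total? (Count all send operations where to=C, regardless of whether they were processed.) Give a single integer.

Answer: 1

Derivation:
After 1 (send(from=C, to=D, msg='pong')): A:[] B:[] C:[] D:[pong]
After 2 (process(C)): A:[] B:[] C:[] D:[pong]
After 3 (send(from=B, to=C, msg='stop')): A:[] B:[] C:[stop] D:[pong]
After 4 (send(from=C, to=B, msg='ok')): A:[] B:[ok] C:[stop] D:[pong]
After 5 (send(from=C, to=D, msg='start')): A:[] B:[ok] C:[stop] D:[pong,start]
After 6 (process(A)): A:[] B:[ok] C:[stop] D:[pong,start]
After 7 (send(from=D, to=B, msg='done')): A:[] B:[ok,done] C:[stop] D:[pong,start]
After 8 (process(A)): A:[] B:[ok,done] C:[stop] D:[pong,start]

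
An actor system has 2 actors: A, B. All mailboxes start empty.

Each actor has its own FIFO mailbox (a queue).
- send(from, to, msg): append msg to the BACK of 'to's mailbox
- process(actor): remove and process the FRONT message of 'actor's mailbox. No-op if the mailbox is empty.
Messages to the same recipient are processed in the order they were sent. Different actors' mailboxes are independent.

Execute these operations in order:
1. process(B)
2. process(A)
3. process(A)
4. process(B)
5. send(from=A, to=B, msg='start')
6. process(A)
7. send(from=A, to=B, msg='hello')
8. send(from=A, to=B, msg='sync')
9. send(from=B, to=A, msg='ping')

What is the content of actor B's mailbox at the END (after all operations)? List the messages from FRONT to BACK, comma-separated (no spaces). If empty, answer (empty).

After 1 (process(B)): A:[] B:[]
After 2 (process(A)): A:[] B:[]
After 3 (process(A)): A:[] B:[]
After 4 (process(B)): A:[] B:[]
After 5 (send(from=A, to=B, msg='start')): A:[] B:[start]
After 6 (process(A)): A:[] B:[start]
After 7 (send(from=A, to=B, msg='hello')): A:[] B:[start,hello]
After 8 (send(from=A, to=B, msg='sync')): A:[] B:[start,hello,sync]
After 9 (send(from=B, to=A, msg='ping')): A:[ping] B:[start,hello,sync]

Answer: start,hello,sync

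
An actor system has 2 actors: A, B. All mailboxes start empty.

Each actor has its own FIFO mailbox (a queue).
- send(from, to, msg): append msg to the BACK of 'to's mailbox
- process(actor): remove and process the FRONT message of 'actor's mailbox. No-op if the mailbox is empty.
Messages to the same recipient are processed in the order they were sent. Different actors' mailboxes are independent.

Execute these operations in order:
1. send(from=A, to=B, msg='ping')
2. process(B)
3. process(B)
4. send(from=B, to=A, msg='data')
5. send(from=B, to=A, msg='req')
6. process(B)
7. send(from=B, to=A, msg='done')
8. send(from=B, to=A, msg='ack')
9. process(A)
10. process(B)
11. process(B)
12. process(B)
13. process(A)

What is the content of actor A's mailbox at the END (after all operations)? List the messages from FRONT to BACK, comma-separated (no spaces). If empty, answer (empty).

Answer: done,ack

Derivation:
After 1 (send(from=A, to=B, msg='ping')): A:[] B:[ping]
After 2 (process(B)): A:[] B:[]
After 3 (process(B)): A:[] B:[]
After 4 (send(from=B, to=A, msg='data')): A:[data] B:[]
After 5 (send(from=B, to=A, msg='req')): A:[data,req] B:[]
After 6 (process(B)): A:[data,req] B:[]
After 7 (send(from=B, to=A, msg='done')): A:[data,req,done] B:[]
After 8 (send(from=B, to=A, msg='ack')): A:[data,req,done,ack] B:[]
After 9 (process(A)): A:[req,done,ack] B:[]
After 10 (process(B)): A:[req,done,ack] B:[]
After 11 (process(B)): A:[req,done,ack] B:[]
After 12 (process(B)): A:[req,done,ack] B:[]
After 13 (process(A)): A:[done,ack] B:[]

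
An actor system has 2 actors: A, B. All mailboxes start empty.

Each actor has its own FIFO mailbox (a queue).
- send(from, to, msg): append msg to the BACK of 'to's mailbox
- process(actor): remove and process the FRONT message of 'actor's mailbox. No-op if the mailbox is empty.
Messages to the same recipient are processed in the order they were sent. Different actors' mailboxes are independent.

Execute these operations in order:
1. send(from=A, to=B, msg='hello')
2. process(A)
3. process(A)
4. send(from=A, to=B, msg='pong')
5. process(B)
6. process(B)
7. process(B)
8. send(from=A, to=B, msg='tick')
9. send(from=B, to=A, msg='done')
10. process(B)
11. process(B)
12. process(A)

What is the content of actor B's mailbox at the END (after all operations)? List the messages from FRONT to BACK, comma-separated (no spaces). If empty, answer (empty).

After 1 (send(from=A, to=B, msg='hello')): A:[] B:[hello]
After 2 (process(A)): A:[] B:[hello]
After 3 (process(A)): A:[] B:[hello]
After 4 (send(from=A, to=B, msg='pong')): A:[] B:[hello,pong]
After 5 (process(B)): A:[] B:[pong]
After 6 (process(B)): A:[] B:[]
After 7 (process(B)): A:[] B:[]
After 8 (send(from=A, to=B, msg='tick')): A:[] B:[tick]
After 9 (send(from=B, to=A, msg='done')): A:[done] B:[tick]
After 10 (process(B)): A:[done] B:[]
After 11 (process(B)): A:[done] B:[]
After 12 (process(A)): A:[] B:[]

Answer: (empty)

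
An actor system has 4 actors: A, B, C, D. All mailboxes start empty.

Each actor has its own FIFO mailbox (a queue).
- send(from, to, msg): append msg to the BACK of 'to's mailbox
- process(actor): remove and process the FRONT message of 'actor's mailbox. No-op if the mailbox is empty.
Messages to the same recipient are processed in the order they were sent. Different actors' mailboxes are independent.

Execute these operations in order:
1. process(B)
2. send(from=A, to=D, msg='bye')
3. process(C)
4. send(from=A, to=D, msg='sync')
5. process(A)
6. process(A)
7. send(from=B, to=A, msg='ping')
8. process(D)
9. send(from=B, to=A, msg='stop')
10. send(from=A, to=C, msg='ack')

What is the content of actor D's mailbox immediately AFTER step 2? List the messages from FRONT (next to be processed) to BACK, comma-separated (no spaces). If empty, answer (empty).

After 1 (process(B)): A:[] B:[] C:[] D:[]
After 2 (send(from=A, to=D, msg='bye')): A:[] B:[] C:[] D:[bye]

bye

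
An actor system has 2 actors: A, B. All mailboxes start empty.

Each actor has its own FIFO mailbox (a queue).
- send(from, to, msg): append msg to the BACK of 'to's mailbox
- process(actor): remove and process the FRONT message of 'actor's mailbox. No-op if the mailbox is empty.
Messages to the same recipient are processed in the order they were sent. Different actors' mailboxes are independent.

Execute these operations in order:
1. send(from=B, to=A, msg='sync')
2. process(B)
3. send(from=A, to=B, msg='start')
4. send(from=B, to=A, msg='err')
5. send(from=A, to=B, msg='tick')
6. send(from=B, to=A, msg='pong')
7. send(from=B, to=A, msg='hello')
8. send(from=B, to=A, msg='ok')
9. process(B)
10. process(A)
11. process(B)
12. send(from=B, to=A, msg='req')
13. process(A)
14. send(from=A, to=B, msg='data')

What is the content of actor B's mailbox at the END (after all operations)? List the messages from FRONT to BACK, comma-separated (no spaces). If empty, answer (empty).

After 1 (send(from=B, to=A, msg='sync')): A:[sync] B:[]
After 2 (process(B)): A:[sync] B:[]
After 3 (send(from=A, to=B, msg='start')): A:[sync] B:[start]
After 4 (send(from=B, to=A, msg='err')): A:[sync,err] B:[start]
After 5 (send(from=A, to=B, msg='tick')): A:[sync,err] B:[start,tick]
After 6 (send(from=B, to=A, msg='pong')): A:[sync,err,pong] B:[start,tick]
After 7 (send(from=B, to=A, msg='hello')): A:[sync,err,pong,hello] B:[start,tick]
After 8 (send(from=B, to=A, msg='ok')): A:[sync,err,pong,hello,ok] B:[start,tick]
After 9 (process(B)): A:[sync,err,pong,hello,ok] B:[tick]
After 10 (process(A)): A:[err,pong,hello,ok] B:[tick]
After 11 (process(B)): A:[err,pong,hello,ok] B:[]
After 12 (send(from=B, to=A, msg='req')): A:[err,pong,hello,ok,req] B:[]
After 13 (process(A)): A:[pong,hello,ok,req] B:[]
After 14 (send(from=A, to=B, msg='data')): A:[pong,hello,ok,req] B:[data]

Answer: data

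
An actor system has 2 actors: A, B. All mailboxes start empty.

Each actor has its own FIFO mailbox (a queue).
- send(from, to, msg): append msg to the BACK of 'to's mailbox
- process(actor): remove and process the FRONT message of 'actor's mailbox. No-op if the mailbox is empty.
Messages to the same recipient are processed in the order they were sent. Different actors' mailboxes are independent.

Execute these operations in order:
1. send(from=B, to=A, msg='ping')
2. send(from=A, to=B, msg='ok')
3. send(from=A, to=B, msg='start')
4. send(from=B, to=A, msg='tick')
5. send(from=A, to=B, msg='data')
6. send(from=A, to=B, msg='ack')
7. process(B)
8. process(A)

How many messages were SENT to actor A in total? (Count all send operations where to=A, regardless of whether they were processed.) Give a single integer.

After 1 (send(from=B, to=A, msg='ping')): A:[ping] B:[]
After 2 (send(from=A, to=B, msg='ok')): A:[ping] B:[ok]
After 3 (send(from=A, to=B, msg='start')): A:[ping] B:[ok,start]
After 4 (send(from=B, to=A, msg='tick')): A:[ping,tick] B:[ok,start]
After 5 (send(from=A, to=B, msg='data')): A:[ping,tick] B:[ok,start,data]
After 6 (send(from=A, to=B, msg='ack')): A:[ping,tick] B:[ok,start,data,ack]
After 7 (process(B)): A:[ping,tick] B:[start,data,ack]
After 8 (process(A)): A:[tick] B:[start,data,ack]

Answer: 2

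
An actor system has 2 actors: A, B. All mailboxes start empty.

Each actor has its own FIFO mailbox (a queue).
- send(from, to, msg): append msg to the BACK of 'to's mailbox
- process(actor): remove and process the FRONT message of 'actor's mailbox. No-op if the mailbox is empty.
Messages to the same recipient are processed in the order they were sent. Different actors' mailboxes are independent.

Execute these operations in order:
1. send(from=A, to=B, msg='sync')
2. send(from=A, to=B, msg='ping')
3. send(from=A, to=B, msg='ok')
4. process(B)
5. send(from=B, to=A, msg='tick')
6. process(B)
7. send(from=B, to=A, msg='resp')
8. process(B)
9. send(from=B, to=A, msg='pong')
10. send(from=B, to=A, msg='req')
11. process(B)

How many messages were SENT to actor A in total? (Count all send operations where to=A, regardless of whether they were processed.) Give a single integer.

Answer: 4

Derivation:
After 1 (send(from=A, to=B, msg='sync')): A:[] B:[sync]
After 2 (send(from=A, to=B, msg='ping')): A:[] B:[sync,ping]
After 3 (send(from=A, to=B, msg='ok')): A:[] B:[sync,ping,ok]
After 4 (process(B)): A:[] B:[ping,ok]
After 5 (send(from=B, to=A, msg='tick')): A:[tick] B:[ping,ok]
After 6 (process(B)): A:[tick] B:[ok]
After 7 (send(from=B, to=A, msg='resp')): A:[tick,resp] B:[ok]
After 8 (process(B)): A:[tick,resp] B:[]
After 9 (send(from=B, to=A, msg='pong')): A:[tick,resp,pong] B:[]
After 10 (send(from=B, to=A, msg='req')): A:[tick,resp,pong,req] B:[]
After 11 (process(B)): A:[tick,resp,pong,req] B:[]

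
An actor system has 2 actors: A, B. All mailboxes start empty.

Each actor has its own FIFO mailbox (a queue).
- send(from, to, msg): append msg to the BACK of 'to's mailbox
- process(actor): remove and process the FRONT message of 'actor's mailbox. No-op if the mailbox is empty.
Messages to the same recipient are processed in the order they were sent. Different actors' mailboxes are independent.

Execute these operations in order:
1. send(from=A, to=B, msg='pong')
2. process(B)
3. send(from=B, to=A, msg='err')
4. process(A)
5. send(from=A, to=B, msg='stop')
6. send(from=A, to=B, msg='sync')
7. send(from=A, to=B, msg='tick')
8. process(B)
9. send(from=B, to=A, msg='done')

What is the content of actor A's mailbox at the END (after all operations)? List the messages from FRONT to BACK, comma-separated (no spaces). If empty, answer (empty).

Answer: done

Derivation:
After 1 (send(from=A, to=B, msg='pong')): A:[] B:[pong]
After 2 (process(B)): A:[] B:[]
After 3 (send(from=B, to=A, msg='err')): A:[err] B:[]
After 4 (process(A)): A:[] B:[]
After 5 (send(from=A, to=B, msg='stop')): A:[] B:[stop]
After 6 (send(from=A, to=B, msg='sync')): A:[] B:[stop,sync]
After 7 (send(from=A, to=B, msg='tick')): A:[] B:[stop,sync,tick]
After 8 (process(B)): A:[] B:[sync,tick]
After 9 (send(from=B, to=A, msg='done')): A:[done] B:[sync,tick]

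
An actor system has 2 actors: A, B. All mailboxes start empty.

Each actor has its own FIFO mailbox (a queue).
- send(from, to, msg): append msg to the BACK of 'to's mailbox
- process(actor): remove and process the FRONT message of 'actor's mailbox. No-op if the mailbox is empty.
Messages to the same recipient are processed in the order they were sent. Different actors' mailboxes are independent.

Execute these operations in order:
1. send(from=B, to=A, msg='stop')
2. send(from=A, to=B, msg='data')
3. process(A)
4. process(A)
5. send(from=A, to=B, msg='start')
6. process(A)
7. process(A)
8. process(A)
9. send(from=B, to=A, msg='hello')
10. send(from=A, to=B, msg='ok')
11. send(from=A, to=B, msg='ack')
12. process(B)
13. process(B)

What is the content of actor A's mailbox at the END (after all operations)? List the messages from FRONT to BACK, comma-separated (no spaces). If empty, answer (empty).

Answer: hello

Derivation:
After 1 (send(from=B, to=A, msg='stop')): A:[stop] B:[]
After 2 (send(from=A, to=B, msg='data')): A:[stop] B:[data]
After 3 (process(A)): A:[] B:[data]
After 4 (process(A)): A:[] B:[data]
After 5 (send(from=A, to=B, msg='start')): A:[] B:[data,start]
After 6 (process(A)): A:[] B:[data,start]
After 7 (process(A)): A:[] B:[data,start]
After 8 (process(A)): A:[] B:[data,start]
After 9 (send(from=B, to=A, msg='hello')): A:[hello] B:[data,start]
After 10 (send(from=A, to=B, msg='ok')): A:[hello] B:[data,start,ok]
After 11 (send(from=A, to=B, msg='ack')): A:[hello] B:[data,start,ok,ack]
After 12 (process(B)): A:[hello] B:[start,ok,ack]
After 13 (process(B)): A:[hello] B:[ok,ack]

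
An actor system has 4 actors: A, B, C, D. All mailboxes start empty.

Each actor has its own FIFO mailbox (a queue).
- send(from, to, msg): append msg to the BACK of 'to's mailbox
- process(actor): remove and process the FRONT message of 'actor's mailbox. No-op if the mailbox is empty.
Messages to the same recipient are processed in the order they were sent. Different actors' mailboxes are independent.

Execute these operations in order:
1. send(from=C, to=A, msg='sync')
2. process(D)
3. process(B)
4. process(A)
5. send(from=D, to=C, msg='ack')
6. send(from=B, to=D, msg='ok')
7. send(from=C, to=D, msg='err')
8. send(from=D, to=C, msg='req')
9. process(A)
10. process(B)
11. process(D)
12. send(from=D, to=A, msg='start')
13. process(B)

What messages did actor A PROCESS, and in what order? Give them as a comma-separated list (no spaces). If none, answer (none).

Answer: sync

Derivation:
After 1 (send(from=C, to=A, msg='sync')): A:[sync] B:[] C:[] D:[]
After 2 (process(D)): A:[sync] B:[] C:[] D:[]
After 3 (process(B)): A:[sync] B:[] C:[] D:[]
After 4 (process(A)): A:[] B:[] C:[] D:[]
After 5 (send(from=D, to=C, msg='ack')): A:[] B:[] C:[ack] D:[]
After 6 (send(from=B, to=D, msg='ok')): A:[] B:[] C:[ack] D:[ok]
After 7 (send(from=C, to=D, msg='err')): A:[] B:[] C:[ack] D:[ok,err]
After 8 (send(from=D, to=C, msg='req')): A:[] B:[] C:[ack,req] D:[ok,err]
After 9 (process(A)): A:[] B:[] C:[ack,req] D:[ok,err]
After 10 (process(B)): A:[] B:[] C:[ack,req] D:[ok,err]
After 11 (process(D)): A:[] B:[] C:[ack,req] D:[err]
After 12 (send(from=D, to=A, msg='start')): A:[start] B:[] C:[ack,req] D:[err]
After 13 (process(B)): A:[start] B:[] C:[ack,req] D:[err]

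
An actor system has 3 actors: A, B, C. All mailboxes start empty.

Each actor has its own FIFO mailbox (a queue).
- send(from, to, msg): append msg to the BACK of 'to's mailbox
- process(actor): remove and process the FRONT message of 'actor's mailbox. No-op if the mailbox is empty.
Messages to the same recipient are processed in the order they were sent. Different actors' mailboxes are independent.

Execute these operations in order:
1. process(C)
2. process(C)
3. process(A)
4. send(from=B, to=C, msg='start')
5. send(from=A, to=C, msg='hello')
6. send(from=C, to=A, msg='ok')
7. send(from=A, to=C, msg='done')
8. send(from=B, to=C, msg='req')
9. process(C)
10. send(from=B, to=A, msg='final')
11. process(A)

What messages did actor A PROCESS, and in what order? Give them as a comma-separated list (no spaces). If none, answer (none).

After 1 (process(C)): A:[] B:[] C:[]
After 2 (process(C)): A:[] B:[] C:[]
After 3 (process(A)): A:[] B:[] C:[]
After 4 (send(from=B, to=C, msg='start')): A:[] B:[] C:[start]
After 5 (send(from=A, to=C, msg='hello')): A:[] B:[] C:[start,hello]
After 6 (send(from=C, to=A, msg='ok')): A:[ok] B:[] C:[start,hello]
After 7 (send(from=A, to=C, msg='done')): A:[ok] B:[] C:[start,hello,done]
After 8 (send(from=B, to=C, msg='req')): A:[ok] B:[] C:[start,hello,done,req]
After 9 (process(C)): A:[ok] B:[] C:[hello,done,req]
After 10 (send(from=B, to=A, msg='final')): A:[ok,final] B:[] C:[hello,done,req]
After 11 (process(A)): A:[final] B:[] C:[hello,done,req]

Answer: ok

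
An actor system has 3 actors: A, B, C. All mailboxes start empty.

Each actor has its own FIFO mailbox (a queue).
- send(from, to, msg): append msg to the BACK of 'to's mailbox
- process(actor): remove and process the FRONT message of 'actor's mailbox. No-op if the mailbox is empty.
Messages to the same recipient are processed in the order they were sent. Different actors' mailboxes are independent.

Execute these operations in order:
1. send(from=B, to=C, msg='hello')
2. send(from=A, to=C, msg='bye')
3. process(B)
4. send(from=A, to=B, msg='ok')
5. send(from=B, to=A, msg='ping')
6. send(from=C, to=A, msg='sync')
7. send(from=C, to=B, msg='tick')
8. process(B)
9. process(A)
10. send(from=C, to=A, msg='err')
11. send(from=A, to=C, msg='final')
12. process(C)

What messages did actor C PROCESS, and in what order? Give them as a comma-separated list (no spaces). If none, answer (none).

Answer: hello

Derivation:
After 1 (send(from=B, to=C, msg='hello')): A:[] B:[] C:[hello]
After 2 (send(from=A, to=C, msg='bye')): A:[] B:[] C:[hello,bye]
After 3 (process(B)): A:[] B:[] C:[hello,bye]
After 4 (send(from=A, to=B, msg='ok')): A:[] B:[ok] C:[hello,bye]
After 5 (send(from=B, to=A, msg='ping')): A:[ping] B:[ok] C:[hello,bye]
After 6 (send(from=C, to=A, msg='sync')): A:[ping,sync] B:[ok] C:[hello,bye]
After 7 (send(from=C, to=B, msg='tick')): A:[ping,sync] B:[ok,tick] C:[hello,bye]
After 8 (process(B)): A:[ping,sync] B:[tick] C:[hello,bye]
After 9 (process(A)): A:[sync] B:[tick] C:[hello,bye]
After 10 (send(from=C, to=A, msg='err')): A:[sync,err] B:[tick] C:[hello,bye]
After 11 (send(from=A, to=C, msg='final')): A:[sync,err] B:[tick] C:[hello,bye,final]
After 12 (process(C)): A:[sync,err] B:[tick] C:[bye,final]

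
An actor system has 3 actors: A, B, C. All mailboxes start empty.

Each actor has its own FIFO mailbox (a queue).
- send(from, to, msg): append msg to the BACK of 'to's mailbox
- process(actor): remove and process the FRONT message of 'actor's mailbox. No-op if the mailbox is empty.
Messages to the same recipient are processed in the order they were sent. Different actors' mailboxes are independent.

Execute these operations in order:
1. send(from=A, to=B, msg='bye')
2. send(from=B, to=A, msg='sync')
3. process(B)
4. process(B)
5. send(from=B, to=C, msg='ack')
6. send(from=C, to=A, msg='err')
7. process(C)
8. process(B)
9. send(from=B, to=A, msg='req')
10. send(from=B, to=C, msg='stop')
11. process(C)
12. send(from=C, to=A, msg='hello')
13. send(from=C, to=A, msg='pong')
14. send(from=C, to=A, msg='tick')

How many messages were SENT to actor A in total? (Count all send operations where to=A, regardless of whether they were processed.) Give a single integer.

Answer: 6

Derivation:
After 1 (send(from=A, to=B, msg='bye')): A:[] B:[bye] C:[]
After 2 (send(from=B, to=A, msg='sync')): A:[sync] B:[bye] C:[]
After 3 (process(B)): A:[sync] B:[] C:[]
After 4 (process(B)): A:[sync] B:[] C:[]
After 5 (send(from=B, to=C, msg='ack')): A:[sync] B:[] C:[ack]
After 6 (send(from=C, to=A, msg='err')): A:[sync,err] B:[] C:[ack]
After 7 (process(C)): A:[sync,err] B:[] C:[]
After 8 (process(B)): A:[sync,err] B:[] C:[]
After 9 (send(from=B, to=A, msg='req')): A:[sync,err,req] B:[] C:[]
After 10 (send(from=B, to=C, msg='stop')): A:[sync,err,req] B:[] C:[stop]
After 11 (process(C)): A:[sync,err,req] B:[] C:[]
After 12 (send(from=C, to=A, msg='hello')): A:[sync,err,req,hello] B:[] C:[]
After 13 (send(from=C, to=A, msg='pong')): A:[sync,err,req,hello,pong] B:[] C:[]
After 14 (send(from=C, to=A, msg='tick')): A:[sync,err,req,hello,pong,tick] B:[] C:[]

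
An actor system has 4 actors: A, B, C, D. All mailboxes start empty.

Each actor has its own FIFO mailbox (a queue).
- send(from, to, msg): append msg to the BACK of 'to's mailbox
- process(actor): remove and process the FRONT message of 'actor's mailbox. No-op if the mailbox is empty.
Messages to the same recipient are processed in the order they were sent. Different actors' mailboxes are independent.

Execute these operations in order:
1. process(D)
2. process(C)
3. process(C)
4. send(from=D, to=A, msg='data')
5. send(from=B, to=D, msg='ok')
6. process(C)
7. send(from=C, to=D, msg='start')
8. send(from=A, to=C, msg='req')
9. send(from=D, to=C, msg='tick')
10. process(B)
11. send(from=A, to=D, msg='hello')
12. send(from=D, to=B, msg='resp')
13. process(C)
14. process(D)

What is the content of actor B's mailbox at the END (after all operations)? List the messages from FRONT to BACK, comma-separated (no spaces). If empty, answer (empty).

After 1 (process(D)): A:[] B:[] C:[] D:[]
After 2 (process(C)): A:[] B:[] C:[] D:[]
After 3 (process(C)): A:[] B:[] C:[] D:[]
After 4 (send(from=D, to=A, msg='data')): A:[data] B:[] C:[] D:[]
After 5 (send(from=B, to=D, msg='ok')): A:[data] B:[] C:[] D:[ok]
After 6 (process(C)): A:[data] B:[] C:[] D:[ok]
After 7 (send(from=C, to=D, msg='start')): A:[data] B:[] C:[] D:[ok,start]
After 8 (send(from=A, to=C, msg='req')): A:[data] B:[] C:[req] D:[ok,start]
After 9 (send(from=D, to=C, msg='tick')): A:[data] B:[] C:[req,tick] D:[ok,start]
After 10 (process(B)): A:[data] B:[] C:[req,tick] D:[ok,start]
After 11 (send(from=A, to=D, msg='hello')): A:[data] B:[] C:[req,tick] D:[ok,start,hello]
After 12 (send(from=D, to=B, msg='resp')): A:[data] B:[resp] C:[req,tick] D:[ok,start,hello]
After 13 (process(C)): A:[data] B:[resp] C:[tick] D:[ok,start,hello]
After 14 (process(D)): A:[data] B:[resp] C:[tick] D:[start,hello]

Answer: resp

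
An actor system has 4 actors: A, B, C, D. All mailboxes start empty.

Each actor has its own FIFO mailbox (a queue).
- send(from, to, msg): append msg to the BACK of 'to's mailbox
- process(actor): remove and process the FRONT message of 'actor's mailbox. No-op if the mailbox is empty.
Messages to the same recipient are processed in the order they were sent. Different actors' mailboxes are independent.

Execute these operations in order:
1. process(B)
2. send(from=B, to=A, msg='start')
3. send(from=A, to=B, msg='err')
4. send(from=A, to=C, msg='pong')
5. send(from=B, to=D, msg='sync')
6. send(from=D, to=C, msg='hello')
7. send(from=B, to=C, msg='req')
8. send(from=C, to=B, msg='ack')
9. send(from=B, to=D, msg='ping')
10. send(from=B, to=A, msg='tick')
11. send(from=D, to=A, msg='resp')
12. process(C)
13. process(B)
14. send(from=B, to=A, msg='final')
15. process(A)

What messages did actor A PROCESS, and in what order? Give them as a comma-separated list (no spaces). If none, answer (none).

Answer: start

Derivation:
After 1 (process(B)): A:[] B:[] C:[] D:[]
After 2 (send(from=B, to=A, msg='start')): A:[start] B:[] C:[] D:[]
After 3 (send(from=A, to=B, msg='err')): A:[start] B:[err] C:[] D:[]
After 4 (send(from=A, to=C, msg='pong')): A:[start] B:[err] C:[pong] D:[]
After 5 (send(from=B, to=D, msg='sync')): A:[start] B:[err] C:[pong] D:[sync]
After 6 (send(from=D, to=C, msg='hello')): A:[start] B:[err] C:[pong,hello] D:[sync]
After 7 (send(from=B, to=C, msg='req')): A:[start] B:[err] C:[pong,hello,req] D:[sync]
After 8 (send(from=C, to=B, msg='ack')): A:[start] B:[err,ack] C:[pong,hello,req] D:[sync]
After 9 (send(from=B, to=D, msg='ping')): A:[start] B:[err,ack] C:[pong,hello,req] D:[sync,ping]
After 10 (send(from=B, to=A, msg='tick')): A:[start,tick] B:[err,ack] C:[pong,hello,req] D:[sync,ping]
After 11 (send(from=D, to=A, msg='resp')): A:[start,tick,resp] B:[err,ack] C:[pong,hello,req] D:[sync,ping]
After 12 (process(C)): A:[start,tick,resp] B:[err,ack] C:[hello,req] D:[sync,ping]
After 13 (process(B)): A:[start,tick,resp] B:[ack] C:[hello,req] D:[sync,ping]
After 14 (send(from=B, to=A, msg='final')): A:[start,tick,resp,final] B:[ack] C:[hello,req] D:[sync,ping]
After 15 (process(A)): A:[tick,resp,final] B:[ack] C:[hello,req] D:[sync,ping]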